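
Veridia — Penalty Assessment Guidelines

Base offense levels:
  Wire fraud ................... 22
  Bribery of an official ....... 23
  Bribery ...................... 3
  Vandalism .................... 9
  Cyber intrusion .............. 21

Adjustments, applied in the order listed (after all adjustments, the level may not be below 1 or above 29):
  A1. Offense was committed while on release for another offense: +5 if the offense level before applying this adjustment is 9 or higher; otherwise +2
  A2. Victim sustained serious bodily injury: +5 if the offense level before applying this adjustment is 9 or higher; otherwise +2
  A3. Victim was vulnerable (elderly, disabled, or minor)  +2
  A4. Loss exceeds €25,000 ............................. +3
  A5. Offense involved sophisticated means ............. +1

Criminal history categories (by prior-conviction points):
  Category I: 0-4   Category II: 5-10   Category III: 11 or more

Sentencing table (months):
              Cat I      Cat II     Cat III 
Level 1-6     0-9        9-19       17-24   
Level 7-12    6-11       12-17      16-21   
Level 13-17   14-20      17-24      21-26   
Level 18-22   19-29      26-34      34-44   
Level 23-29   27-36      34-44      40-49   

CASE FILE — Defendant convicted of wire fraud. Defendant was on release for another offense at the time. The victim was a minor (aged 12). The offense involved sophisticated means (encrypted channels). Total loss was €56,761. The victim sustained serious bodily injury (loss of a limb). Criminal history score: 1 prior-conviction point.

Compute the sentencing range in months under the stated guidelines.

27-36 months

Base offense level for wire fraud: 22.
A1 applies (level before this adjustment is 22 ≥ 9, so +5): 22 + 5 = 27.
A2 applies (level before this adjustment is 27 ≥ 9, so +5): 27 + 5 = 32.
A3 applies: 32 + 2 = 34.
A4 applies: 34 + 3 = 37.
A5 applies: 37 + 1 = 38.
Level 38 exceeds the maximum of 29; capped at 29.
Final offense level: 29.
Criminal history: 1 prior point → Category I (0-4).
Level 29 falls in the 23-29 band.
Grid: Level 23-29 × Category I = 27-36 months.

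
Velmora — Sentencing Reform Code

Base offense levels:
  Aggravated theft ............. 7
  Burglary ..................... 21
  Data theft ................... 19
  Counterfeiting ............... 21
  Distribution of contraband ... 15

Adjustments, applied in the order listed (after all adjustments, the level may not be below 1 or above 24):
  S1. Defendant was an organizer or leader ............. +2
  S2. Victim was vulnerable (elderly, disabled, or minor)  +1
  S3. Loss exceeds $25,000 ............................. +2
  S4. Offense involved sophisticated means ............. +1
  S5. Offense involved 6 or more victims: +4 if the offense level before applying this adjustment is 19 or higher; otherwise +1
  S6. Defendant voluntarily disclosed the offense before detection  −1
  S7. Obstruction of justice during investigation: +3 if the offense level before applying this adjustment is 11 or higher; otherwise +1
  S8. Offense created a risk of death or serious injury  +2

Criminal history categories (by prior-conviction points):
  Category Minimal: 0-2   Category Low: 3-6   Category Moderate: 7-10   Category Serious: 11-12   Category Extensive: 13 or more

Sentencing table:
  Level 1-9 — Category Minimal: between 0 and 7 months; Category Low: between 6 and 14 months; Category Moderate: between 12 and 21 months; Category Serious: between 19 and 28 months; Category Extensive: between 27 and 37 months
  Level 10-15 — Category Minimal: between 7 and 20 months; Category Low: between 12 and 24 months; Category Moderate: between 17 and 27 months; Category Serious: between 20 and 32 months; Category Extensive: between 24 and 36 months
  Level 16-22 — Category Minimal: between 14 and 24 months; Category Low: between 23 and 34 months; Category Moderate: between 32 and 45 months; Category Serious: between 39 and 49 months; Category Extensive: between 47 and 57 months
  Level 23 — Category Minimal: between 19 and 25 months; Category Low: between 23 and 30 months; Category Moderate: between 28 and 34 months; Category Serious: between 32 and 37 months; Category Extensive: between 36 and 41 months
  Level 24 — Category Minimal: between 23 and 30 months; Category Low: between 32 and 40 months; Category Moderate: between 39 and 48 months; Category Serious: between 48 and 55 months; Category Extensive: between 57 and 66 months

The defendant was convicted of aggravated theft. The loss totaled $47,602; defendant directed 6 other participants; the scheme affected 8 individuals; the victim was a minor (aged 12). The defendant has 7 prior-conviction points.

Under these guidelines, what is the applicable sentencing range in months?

17-27 months

Base offense level for aggravated theft: 7.
S1 applies: 7 + 2 = 9.
S2 applies: 9 + 1 = 10.
S3 applies: 10 + 2 = 12.
S5 applies (level before this adjustment is 12 < 19, so +1): 12 + 1 = 13.
S7 does not apply.
S8 does not apply.
Final offense level: 13.
Criminal history: 7 prior points → Category Moderate (7-10).
Level 13 falls in the 10-15 band.
Grid: Level 10-15 × Category Moderate = 17-27 months.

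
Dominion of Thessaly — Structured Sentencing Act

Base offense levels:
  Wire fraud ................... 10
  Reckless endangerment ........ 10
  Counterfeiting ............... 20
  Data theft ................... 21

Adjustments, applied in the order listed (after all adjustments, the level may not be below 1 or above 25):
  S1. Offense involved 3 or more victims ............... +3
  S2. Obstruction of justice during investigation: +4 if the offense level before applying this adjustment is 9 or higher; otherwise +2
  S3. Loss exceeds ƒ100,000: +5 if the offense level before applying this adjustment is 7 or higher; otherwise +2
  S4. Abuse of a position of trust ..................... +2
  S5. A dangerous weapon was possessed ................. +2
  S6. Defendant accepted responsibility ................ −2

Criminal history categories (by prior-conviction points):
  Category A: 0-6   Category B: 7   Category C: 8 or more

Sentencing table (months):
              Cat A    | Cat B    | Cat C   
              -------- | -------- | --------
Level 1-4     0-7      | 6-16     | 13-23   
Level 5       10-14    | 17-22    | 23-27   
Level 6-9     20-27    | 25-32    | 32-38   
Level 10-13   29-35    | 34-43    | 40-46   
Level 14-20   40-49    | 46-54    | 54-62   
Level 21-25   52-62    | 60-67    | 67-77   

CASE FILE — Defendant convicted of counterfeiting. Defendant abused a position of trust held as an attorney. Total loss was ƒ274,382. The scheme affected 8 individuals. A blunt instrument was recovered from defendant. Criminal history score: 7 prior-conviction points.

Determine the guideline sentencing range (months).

Base offense level for counterfeiting: 20.
S1 applies: 20 + 3 = 23.
S2 does not apply.
S3 applies (level before this adjustment is 23 ≥ 7, so +5): 23 + 5 = 28.
S4 applies: 28 + 2 = 30.
S5 applies: 30 + 2 = 32.
S6 does not apply.
Level 32 exceeds the maximum of 25; capped at 25.
Final offense level: 25.
Criminal history: 7 prior points → Category B (7).
Level 25 falls in the 21-25 band.
Grid: Level 21-25 × Category B = 60-67 months.

60-67 months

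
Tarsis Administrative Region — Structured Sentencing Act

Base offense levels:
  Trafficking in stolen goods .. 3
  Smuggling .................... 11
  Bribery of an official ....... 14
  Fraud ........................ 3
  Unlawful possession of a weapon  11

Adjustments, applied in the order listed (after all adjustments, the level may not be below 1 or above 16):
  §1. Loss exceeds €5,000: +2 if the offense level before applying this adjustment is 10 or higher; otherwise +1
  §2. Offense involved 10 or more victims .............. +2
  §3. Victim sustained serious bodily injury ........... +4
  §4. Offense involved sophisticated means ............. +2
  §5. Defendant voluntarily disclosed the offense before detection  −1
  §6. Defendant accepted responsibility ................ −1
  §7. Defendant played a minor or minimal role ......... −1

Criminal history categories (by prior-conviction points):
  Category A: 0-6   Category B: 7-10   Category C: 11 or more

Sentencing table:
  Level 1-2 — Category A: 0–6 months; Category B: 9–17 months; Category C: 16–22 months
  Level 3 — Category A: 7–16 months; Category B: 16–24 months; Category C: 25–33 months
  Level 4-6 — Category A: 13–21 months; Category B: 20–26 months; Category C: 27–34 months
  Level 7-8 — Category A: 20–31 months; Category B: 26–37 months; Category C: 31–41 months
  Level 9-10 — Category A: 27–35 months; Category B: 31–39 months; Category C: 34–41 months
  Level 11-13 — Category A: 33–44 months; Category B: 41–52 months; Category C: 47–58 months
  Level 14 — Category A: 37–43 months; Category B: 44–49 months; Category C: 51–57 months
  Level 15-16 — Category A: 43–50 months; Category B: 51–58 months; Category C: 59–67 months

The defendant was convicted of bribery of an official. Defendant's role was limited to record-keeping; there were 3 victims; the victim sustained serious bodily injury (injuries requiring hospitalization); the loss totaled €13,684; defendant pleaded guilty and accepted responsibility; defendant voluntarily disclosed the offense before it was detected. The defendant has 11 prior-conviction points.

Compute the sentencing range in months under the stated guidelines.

59-67 months

Base offense level for bribery of an official: 14.
§1 applies (level before this adjustment is 14 ≥ 10, so +2): 14 + 2 = 16.
§2 does not apply.
§3 applies: 16 + 4 = 20.
§5 applies: 20 − 1 = 19.
§6 applies: 19 − 1 = 18.
§7 applies: 18 − 1 = 17.
Level 17 exceeds the maximum of 16; capped at 16.
Final offense level: 16.
Criminal history: 11 prior points → Category C (11+).
Level 16 falls in the 15-16 band.
Grid: Level 15-16 × Category C = 59-67 months.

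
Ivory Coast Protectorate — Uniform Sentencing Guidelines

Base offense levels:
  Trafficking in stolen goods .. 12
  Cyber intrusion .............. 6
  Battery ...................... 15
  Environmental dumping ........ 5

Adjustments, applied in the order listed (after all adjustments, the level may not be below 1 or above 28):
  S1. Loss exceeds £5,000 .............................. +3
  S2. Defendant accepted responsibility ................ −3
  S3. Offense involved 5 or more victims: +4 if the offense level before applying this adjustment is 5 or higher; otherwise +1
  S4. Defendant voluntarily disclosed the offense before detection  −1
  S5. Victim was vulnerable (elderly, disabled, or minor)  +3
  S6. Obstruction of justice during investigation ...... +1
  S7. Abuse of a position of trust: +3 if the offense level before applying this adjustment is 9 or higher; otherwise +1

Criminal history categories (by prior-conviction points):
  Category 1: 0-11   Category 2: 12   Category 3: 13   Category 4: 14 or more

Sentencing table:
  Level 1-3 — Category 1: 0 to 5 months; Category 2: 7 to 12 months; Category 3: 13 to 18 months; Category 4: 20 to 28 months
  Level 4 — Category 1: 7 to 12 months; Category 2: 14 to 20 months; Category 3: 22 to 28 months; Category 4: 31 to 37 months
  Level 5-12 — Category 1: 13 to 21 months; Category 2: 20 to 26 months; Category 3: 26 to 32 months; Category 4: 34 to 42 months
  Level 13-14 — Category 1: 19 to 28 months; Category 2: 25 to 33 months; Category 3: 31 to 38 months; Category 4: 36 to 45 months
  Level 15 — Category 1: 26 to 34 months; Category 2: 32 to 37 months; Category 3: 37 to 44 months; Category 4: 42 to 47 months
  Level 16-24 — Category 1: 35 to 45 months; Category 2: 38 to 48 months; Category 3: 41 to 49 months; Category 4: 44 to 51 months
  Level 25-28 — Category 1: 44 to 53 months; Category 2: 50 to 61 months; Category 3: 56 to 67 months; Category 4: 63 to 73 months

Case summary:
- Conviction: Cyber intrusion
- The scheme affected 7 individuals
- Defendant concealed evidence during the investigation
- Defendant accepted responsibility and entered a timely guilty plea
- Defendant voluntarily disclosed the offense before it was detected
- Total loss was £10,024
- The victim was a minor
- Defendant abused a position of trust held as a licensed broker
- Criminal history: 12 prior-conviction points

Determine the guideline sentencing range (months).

38-48 months

Base offense level for cyber intrusion: 6.
S1 applies: 6 + 3 = 9.
S2 applies: 9 − 3 = 6.
S3 applies (level before this adjustment is 6 ≥ 5, so +4): 6 + 4 = 10.
S4 applies: 10 − 1 = 9.
S5 applies: 9 + 3 = 12.
S6 applies: 12 + 1 = 13.
S7 applies (level before this adjustment is 13 ≥ 9, so +3): 13 + 3 = 16.
Final offense level: 16.
Criminal history: 12 prior points → Category 2 (12).
Level 16 falls in the 16-24 band.
Grid: Level 16-24 × Category 2 = 38-48 months.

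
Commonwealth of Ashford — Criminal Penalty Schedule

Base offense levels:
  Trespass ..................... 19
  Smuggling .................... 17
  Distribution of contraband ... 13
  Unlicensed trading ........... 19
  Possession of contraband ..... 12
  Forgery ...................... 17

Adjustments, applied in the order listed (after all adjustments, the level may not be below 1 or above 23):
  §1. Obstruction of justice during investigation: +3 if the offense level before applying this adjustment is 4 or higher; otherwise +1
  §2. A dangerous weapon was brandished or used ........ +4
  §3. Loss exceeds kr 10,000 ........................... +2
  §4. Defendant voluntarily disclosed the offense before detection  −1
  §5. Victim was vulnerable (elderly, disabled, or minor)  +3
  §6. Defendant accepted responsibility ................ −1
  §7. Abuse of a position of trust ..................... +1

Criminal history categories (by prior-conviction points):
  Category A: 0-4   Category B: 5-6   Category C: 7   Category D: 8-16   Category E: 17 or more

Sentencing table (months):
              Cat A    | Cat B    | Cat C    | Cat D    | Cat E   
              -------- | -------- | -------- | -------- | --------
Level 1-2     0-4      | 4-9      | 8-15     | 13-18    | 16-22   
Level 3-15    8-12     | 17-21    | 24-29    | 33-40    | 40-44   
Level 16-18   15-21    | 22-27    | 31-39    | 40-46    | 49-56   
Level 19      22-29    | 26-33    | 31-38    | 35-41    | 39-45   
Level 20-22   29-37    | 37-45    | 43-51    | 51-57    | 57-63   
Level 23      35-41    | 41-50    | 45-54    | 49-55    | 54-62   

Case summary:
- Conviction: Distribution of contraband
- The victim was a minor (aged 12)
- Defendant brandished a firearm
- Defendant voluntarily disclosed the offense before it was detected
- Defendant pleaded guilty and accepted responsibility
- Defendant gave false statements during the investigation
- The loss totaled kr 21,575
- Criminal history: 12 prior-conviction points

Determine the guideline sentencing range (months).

Base offense level for distribution of contraband: 13.
§1 applies (level before this adjustment is 13 ≥ 4, so +3): 13 + 3 = 16.
§2 applies: 16 + 4 = 20.
§3 applies: 20 + 2 = 22.
§4 applies: 22 − 1 = 21.
§5 applies: 21 + 3 = 24.
§6 applies: 24 − 1 = 23.
§7 does not apply.
Final offense level: 23.
Criminal history: 12 prior points → Category D (8-16).
Level 23 falls in the 23 band.
Grid: Level 23 × Category D = 49-55 months.

49-55 months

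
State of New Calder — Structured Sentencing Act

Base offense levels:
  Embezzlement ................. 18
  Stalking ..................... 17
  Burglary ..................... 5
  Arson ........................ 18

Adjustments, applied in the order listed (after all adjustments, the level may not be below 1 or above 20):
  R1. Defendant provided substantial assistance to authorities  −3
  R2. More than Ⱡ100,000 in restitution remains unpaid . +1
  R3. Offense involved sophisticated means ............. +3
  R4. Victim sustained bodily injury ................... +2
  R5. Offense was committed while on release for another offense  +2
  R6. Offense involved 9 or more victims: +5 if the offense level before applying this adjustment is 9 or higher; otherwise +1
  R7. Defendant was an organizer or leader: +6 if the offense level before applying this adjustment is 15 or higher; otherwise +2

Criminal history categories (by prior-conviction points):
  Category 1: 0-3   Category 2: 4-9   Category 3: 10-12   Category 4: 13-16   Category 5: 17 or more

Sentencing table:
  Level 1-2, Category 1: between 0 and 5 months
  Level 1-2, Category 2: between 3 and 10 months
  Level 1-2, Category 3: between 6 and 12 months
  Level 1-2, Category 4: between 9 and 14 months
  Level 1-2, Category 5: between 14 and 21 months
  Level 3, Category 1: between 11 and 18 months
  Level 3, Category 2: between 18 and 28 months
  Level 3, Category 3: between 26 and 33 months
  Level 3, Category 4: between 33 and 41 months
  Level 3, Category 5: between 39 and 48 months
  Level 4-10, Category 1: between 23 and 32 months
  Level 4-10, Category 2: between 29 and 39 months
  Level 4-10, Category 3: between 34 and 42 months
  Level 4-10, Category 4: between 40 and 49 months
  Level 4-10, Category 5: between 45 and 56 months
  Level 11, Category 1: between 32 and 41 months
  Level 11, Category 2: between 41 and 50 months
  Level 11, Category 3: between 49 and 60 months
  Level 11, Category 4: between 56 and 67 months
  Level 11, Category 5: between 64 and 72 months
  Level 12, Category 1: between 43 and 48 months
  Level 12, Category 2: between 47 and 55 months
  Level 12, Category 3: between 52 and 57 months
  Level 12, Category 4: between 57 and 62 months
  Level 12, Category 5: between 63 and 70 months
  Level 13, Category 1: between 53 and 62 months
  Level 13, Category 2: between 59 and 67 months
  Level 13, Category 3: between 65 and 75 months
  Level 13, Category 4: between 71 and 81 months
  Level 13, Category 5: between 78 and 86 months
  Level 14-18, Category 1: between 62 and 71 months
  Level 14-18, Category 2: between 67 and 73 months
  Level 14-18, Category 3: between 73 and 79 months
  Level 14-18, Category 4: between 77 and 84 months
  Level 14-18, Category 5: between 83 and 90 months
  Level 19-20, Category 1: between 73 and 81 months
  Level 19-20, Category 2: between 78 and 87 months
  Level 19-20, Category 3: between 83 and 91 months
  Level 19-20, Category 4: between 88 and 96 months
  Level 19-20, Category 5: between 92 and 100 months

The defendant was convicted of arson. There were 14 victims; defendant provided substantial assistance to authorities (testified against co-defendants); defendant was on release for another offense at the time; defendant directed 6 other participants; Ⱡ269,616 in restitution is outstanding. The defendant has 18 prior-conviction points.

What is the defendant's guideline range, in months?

92-100 months

Base offense level for arson: 18.
R1 applies: 18 − 3 = 15.
R2 applies: 15 + 1 = 16.
R5 applies: 16 + 2 = 18.
R6 applies (level before this adjustment is 18 ≥ 9, so +5): 18 + 5 = 23.
R7 applies (level before this adjustment is 23 ≥ 15, so +6): 23 + 6 = 29.
Level 29 exceeds the maximum of 20; capped at 20.
Final offense level: 20.
Criminal history: 18 prior points → Category 5 (17+).
Level 20 falls in the 19-20 band.
Grid: Level 19-20 × Category 5 = 92-100 months.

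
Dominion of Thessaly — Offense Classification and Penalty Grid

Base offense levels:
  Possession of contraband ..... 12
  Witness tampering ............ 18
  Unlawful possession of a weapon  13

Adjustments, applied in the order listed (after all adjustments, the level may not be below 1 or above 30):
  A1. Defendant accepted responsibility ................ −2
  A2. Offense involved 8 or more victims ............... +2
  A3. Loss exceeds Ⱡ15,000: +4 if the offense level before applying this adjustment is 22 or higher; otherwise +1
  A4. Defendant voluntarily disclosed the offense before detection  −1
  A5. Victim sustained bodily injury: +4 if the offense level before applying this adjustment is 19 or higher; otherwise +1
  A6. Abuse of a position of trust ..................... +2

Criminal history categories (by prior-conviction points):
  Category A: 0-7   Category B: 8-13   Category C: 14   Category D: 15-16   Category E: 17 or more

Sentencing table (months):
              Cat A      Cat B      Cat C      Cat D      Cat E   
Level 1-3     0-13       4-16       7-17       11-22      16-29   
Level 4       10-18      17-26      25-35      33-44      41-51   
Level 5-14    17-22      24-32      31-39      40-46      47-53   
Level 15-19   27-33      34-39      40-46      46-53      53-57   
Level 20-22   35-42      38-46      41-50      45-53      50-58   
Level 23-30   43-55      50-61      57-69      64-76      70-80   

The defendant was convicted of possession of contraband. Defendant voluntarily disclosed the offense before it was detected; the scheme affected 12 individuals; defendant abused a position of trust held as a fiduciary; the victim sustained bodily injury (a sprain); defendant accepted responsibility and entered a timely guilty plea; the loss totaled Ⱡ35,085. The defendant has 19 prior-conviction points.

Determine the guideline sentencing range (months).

Base offense level for possession of contraband: 12.
A1 applies: 12 − 2 = 10.
A2 applies: 10 + 2 = 12.
A3 applies (level before this adjustment is 12 < 22, so +1): 12 + 1 = 13.
A4 applies: 13 − 1 = 12.
A5 applies (level before this adjustment is 12 < 19, so +1): 12 + 1 = 13.
A6 applies: 13 + 2 = 15.
Final offense level: 15.
Criminal history: 19 prior points → Category E (17+).
Level 15 falls in the 15-19 band.
Grid: Level 15-19 × Category E = 53-57 months.

53-57 months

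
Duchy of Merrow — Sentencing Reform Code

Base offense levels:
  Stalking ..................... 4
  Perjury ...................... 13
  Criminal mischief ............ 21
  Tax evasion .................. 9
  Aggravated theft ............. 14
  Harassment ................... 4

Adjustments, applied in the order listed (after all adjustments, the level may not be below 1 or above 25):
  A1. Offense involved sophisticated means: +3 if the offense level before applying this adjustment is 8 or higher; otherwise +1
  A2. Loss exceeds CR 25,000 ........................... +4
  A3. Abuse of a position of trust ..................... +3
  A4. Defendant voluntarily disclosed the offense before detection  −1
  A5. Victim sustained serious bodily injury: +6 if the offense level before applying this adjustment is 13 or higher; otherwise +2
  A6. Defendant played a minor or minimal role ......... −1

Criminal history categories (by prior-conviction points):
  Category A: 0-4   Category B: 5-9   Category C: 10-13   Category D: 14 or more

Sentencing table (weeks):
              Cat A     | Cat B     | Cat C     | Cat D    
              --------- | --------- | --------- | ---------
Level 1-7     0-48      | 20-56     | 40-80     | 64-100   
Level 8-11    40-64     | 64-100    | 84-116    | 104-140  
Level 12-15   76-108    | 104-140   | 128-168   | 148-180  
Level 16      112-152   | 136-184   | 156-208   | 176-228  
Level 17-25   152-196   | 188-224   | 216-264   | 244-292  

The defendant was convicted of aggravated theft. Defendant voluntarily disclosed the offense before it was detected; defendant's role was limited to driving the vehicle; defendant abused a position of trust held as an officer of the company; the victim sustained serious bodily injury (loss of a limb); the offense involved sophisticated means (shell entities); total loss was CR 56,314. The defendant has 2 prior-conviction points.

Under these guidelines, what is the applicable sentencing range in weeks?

152-196 weeks

Base offense level for aggravated theft: 14.
A1 applies (level before this adjustment is 14 ≥ 8, so +3): 14 + 3 = 17.
A2 applies: 17 + 4 = 21.
A3 applies: 21 + 3 = 24.
A4 applies: 24 − 1 = 23.
A5 applies (level before this adjustment is 23 ≥ 13, so +6): 23 + 6 = 29.
A6 applies: 29 − 1 = 28.
Level 28 exceeds the maximum of 25; capped at 25.
Final offense level: 25.
Criminal history: 2 prior points → Category A (0-4).
Level 25 falls in the 17-25 band.
Grid: Level 17-25 × Category A = 152-196 weeks.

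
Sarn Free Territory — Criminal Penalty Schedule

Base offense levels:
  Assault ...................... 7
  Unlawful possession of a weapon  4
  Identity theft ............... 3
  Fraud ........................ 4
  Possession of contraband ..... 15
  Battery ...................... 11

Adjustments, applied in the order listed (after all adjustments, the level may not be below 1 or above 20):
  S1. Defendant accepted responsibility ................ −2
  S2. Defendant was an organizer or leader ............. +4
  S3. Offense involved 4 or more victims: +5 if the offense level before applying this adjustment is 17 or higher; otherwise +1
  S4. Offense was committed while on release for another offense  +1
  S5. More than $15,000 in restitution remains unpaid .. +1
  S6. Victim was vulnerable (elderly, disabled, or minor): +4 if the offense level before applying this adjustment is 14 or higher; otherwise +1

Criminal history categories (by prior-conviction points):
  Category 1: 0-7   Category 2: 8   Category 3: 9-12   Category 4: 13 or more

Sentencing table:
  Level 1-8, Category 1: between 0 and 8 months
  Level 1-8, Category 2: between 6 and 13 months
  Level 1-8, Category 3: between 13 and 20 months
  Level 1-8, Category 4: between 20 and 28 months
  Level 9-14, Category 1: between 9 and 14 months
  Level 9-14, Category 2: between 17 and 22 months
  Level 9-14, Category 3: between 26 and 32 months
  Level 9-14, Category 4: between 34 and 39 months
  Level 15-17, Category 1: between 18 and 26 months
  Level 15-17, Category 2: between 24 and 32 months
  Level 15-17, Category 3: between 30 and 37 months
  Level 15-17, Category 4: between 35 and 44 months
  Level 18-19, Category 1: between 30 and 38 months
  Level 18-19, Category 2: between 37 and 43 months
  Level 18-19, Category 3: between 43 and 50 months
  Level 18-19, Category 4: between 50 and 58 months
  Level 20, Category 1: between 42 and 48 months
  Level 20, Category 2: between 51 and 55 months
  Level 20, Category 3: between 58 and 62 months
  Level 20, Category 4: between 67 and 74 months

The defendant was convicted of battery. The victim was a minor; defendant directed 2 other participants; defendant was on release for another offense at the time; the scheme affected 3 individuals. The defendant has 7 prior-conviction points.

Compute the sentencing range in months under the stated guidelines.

Base offense level for battery: 11.
S1 does not apply.
S2 applies: 11 + 4 = 15.
S3 does not apply.
S4 applies: 15 + 1 = 16.
S6 applies (level before this adjustment is 16 ≥ 14, so +4): 16 + 4 = 20.
Final offense level: 20.
Criminal history: 7 prior points → Category 1 (0-7).
Level 20 falls in the 20 band.
Grid: Level 20 × Category 1 = 42-48 months.

42-48 months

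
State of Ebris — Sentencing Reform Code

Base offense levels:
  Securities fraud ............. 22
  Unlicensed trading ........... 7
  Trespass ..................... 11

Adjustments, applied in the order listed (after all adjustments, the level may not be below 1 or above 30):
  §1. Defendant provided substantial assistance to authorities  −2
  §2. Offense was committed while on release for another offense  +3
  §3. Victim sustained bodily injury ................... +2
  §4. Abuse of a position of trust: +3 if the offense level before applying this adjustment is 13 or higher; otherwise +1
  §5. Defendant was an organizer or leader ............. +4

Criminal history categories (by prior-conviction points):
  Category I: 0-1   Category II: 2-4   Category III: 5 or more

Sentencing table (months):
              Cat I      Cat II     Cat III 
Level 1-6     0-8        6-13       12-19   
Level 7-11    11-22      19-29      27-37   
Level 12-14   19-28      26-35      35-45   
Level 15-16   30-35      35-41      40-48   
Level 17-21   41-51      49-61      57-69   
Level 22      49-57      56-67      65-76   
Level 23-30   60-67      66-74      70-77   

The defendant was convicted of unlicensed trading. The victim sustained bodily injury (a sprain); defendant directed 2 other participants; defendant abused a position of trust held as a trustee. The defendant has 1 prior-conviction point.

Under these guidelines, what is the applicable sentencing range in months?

19-28 months

Base offense level for unlicensed trading: 7.
§3 applies: 7 + 2 = 9.
§4 applies (level before this adjustment is 9 < 13, so +1): 9 + 1 = 10.
§5 applies: 10 + 4 = 14.
Final offense level: 14.
Criminal history: 1 prior point → Category I (0-1).
Level 14 falls in the 12-14 band.
Grid: Level 12-14 × Category I = 19-28 months.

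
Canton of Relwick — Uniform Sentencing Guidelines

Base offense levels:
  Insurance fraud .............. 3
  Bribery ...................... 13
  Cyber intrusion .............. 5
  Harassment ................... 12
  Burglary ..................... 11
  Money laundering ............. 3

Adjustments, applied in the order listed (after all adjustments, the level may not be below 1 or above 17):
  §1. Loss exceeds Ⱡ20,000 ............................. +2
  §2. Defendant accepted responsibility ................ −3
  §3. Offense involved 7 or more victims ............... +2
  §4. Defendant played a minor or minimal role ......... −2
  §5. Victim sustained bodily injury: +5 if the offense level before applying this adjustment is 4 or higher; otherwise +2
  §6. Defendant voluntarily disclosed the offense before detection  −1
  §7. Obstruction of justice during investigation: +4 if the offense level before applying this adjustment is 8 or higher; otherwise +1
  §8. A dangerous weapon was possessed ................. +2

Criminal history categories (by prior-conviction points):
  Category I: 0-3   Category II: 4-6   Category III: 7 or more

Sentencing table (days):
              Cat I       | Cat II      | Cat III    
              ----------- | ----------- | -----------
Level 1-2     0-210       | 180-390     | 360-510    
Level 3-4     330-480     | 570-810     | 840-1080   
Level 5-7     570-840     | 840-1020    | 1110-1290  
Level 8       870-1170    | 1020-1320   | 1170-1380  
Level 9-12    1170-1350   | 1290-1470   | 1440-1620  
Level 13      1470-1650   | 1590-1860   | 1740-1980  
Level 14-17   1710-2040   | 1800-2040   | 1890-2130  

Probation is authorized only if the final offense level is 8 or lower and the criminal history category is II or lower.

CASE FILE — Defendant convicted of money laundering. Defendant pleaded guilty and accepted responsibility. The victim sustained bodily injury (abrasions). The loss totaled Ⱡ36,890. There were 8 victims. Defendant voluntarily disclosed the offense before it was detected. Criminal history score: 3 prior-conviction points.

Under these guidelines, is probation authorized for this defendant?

Base offense level for money laundering: 3.
§1 applies: 3 + 2 = 5.
§2 applies: 5 − 3 = 2.
§3 applies: 2 + 2 = 4.
§4 does not apply.
§5 applies (level before this adjustment is 4 ≥ 4, so +5): 4 + 5 = 9.
§6 applies: 9 − 1 = 8.
§7 does not apply.
§8 does not apply.
Final offense level: 8.
Criminal history: 3 prior points → Category I (0-3).
Level 8 falls in the 8 band.
Grid: Level 8 × Category I = 870-1170 days.
Probation check: level 8 ≤ 8 and category I ≤ II → eligible.

Yes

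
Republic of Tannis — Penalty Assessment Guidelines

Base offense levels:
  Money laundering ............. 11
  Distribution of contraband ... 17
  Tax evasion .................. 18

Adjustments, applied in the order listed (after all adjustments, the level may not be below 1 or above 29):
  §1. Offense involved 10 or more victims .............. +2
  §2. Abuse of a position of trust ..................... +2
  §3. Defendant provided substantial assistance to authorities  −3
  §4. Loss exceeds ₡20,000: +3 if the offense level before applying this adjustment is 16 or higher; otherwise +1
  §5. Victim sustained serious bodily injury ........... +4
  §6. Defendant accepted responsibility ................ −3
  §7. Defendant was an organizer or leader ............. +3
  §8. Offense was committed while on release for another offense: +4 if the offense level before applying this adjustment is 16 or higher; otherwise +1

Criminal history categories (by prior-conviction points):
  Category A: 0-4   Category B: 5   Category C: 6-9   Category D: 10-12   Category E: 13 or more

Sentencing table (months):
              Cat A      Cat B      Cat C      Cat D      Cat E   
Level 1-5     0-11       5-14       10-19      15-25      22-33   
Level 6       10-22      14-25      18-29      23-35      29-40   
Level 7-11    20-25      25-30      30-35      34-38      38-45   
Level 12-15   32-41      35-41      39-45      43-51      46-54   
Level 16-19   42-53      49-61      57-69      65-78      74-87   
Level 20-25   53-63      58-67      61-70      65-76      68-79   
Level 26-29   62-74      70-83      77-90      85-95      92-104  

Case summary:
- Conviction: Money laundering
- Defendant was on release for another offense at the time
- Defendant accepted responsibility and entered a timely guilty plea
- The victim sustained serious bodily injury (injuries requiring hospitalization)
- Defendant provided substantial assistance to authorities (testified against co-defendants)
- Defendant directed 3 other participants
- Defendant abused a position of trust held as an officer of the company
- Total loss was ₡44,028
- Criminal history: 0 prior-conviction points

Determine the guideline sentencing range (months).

Base offense level for money laundering: 11.
§2 applies: 11 + 2 = 13.
§3 applies: 13 − 3 = 10.
§4 applies (level before this adjustment is 10 < 16, so +1): 10 + 1 = 11.
§5 applies: 11 + 4 = 15.
§6 applies: 15 − 3 = 12.
§7 applies: 12 + 3 = 15.
§8 applies (level before this adjustment is 15 < 16, so +1): 15 + 1 = 16.
Final offense level: 16.
Criminal history: 0 prior points → Category A (0-4).
Level 16 falls in the 16-19 band.
Grid: Level 16-19 × Category A = 42-53 months.

42-53 months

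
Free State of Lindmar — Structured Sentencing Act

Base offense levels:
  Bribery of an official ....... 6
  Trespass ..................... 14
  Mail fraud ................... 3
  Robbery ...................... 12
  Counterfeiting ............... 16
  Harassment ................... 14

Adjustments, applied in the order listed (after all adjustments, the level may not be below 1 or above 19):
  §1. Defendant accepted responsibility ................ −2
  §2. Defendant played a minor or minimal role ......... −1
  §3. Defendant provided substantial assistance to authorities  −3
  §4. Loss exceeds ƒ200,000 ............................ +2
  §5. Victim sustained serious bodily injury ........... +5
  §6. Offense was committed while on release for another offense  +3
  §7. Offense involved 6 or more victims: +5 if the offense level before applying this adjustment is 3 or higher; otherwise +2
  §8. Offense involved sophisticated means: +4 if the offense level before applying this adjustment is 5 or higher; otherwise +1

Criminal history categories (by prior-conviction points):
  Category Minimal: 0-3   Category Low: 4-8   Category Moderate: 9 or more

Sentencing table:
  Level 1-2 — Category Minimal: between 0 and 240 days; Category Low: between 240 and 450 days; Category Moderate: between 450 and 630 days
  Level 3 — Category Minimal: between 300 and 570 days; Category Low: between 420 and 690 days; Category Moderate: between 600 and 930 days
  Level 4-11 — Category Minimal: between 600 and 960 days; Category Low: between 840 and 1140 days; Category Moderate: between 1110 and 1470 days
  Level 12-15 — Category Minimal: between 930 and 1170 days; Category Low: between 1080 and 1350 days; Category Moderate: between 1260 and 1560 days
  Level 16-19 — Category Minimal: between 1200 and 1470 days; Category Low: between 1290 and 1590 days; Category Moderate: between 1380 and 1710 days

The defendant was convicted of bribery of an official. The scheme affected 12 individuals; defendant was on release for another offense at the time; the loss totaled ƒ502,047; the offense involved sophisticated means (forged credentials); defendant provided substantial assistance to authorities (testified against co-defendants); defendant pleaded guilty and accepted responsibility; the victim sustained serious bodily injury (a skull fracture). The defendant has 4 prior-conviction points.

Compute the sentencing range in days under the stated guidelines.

1290-1590 days

Base offense level for bribery of an official: 6.
§1 applies: 6 − 2 = 4.
§2 does not apply.
§3 applies: 4 − 3 = 1.
§4 applies: 1 + 2 = 3.
§5 applies: 3 + 5 = 8.
§6 applies: 8 + 3 = 11.
§7 applies (level before this adjustment is 11 ≥ 3, so +5): 11 + 5 = 16.
§8 applies (level before this adjustment is 16 ≥ 5, so +4): 16 + 4 = 20.
Level 20 exceeds the maximum of 19; capped at 19.
Final offense level: 19.
Criminal history: 4 prior points → Category Low (4-8).
Level 19 falls in the 16-19 band.
Grid: Level 16-19 × Category Low = 1290-1590 days.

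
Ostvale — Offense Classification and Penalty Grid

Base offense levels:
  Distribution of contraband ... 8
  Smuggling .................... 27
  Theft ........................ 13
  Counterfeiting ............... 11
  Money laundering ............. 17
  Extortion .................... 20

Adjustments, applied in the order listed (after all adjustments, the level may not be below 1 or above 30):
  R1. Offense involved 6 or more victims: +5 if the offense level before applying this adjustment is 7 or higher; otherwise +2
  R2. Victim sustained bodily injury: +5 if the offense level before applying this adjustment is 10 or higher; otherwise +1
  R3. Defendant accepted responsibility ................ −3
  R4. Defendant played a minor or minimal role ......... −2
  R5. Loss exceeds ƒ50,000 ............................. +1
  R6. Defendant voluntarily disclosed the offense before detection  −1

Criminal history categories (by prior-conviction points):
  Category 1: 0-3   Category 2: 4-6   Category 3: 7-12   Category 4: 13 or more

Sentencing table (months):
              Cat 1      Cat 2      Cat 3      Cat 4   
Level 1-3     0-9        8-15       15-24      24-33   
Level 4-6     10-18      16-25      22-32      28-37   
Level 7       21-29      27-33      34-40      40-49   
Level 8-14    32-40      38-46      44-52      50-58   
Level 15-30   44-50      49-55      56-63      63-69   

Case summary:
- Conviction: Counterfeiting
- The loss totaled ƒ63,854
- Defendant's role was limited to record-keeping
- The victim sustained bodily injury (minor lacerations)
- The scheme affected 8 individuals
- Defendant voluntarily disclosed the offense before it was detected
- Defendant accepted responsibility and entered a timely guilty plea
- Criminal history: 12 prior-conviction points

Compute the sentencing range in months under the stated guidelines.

Base offense level for counterfeiting: 11.
R1 applies (level before this adjustment is 11 ≥ 7, so +5): 11 + 5 = 16.
R2 applies (level before this adjustment is 16 ≥ 10, so +5): 16 + 5 = 21.
R3 applies: 21 − 3 = 18.
R4 applies: 18 − 2 = 16.
R5 applies: 16 + 1 = 17.
R6 applies: 17 − 1 = 16.
Final offense level: 16.
Criminal history: 12 prior points → Category 3 (7-12).
Level 16 falls in the 15-30 band.
Grid: Level 15-30 × Category 3 = 56-63 months.

56-63 months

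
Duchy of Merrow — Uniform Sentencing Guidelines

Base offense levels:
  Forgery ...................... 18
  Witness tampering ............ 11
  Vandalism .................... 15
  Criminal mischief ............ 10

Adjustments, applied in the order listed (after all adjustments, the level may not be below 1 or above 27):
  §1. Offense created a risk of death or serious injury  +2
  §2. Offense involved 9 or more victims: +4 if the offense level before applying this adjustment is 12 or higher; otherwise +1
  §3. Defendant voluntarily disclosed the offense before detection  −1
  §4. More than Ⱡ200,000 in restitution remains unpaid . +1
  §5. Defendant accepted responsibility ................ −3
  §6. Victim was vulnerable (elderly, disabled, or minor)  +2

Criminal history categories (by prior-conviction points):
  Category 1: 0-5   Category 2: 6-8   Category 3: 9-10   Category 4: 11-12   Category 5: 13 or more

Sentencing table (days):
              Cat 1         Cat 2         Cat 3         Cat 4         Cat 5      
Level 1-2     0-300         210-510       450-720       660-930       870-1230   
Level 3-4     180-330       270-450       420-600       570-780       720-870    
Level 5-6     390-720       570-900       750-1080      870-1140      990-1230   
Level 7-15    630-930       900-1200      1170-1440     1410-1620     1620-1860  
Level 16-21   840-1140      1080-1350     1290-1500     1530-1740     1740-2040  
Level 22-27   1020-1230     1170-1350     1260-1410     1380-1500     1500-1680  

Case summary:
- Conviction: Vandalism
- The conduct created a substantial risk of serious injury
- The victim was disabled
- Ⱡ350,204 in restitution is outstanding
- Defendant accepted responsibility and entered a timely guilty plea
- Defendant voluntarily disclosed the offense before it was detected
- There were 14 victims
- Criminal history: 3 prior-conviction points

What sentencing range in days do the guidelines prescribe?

Base offense level for vandalism: 15.
§1 applies: 15 + 2 = 17.
§2 applies (level before this adjustment is 17 ≥ 12, so +4): 17 + 4 = 21.
§3 applies: 21 − 1 = 20.
§4 applies: 20 + 1 = 21.
§5 applies: 21 − 3 = 18.
§6 applies: 18 + 2 = 20.
Final offense level: 20.
Criminal history: 3 prior points → Category 1 (0-5).
Level 20 falls in the 16-21 band.
Grid: Level 16-21 × Category 1 = 840-1140 days.

840-1140 days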